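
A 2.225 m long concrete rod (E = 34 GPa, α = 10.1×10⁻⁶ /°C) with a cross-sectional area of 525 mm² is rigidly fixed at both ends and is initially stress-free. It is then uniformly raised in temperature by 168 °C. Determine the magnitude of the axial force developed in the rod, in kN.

P ≈ 30.3 kN (compressive)

Full restraint means ε = 0, so the stress is σ = EαΔT = 34×10³ × 10.1×10⁻⁶ × 168 = 57.69 MPa.
P = AEαΔT = 525 × 34×10³ × 10.1×10⁻⁶ × 168 = 30.29 kN (compressive).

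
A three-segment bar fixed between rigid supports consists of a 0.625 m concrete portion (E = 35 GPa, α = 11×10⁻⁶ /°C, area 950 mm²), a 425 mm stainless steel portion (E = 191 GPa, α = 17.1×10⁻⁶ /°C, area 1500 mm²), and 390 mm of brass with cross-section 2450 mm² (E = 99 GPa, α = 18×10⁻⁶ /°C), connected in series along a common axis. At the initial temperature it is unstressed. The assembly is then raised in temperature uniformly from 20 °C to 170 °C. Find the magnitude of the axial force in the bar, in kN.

If the supports were absent, the total length change would be Σ αᵢΔT Lᵢ = 11×10⁻⁶×150×625 + 17.1×10⁻⁶×150×425 + 18×10⁻⁶×150×390 = 3.174 mm.
Since the ends are fixed, an axial force P builds up, equal in every segment, with P · Σ Lᵢ/(AᵢEᵢ) = δ_free.
The series flexibility is Σ Lᵢ/(AᵢEᵢ) = 625/(950×35×10³) + 425/(1500×191×10³) + 390/(2450×99×10³) = 2.189×10⁻⁵ mm/N.
Hence P = δ_free / Σ(L/AE) = 3.174/2.189×10⁻⁵ = 145 kN (compressive).

P ≈ 145 kN (compressive)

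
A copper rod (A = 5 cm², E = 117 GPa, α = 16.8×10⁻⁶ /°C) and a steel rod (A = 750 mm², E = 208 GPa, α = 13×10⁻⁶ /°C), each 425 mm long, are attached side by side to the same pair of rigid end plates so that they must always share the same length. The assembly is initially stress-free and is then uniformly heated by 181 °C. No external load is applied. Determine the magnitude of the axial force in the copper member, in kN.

The copper has the larger α, so on heating it would change length more than the steel if both were free. The rigid plates force a common final length, so the copper is put into compression and the steel into tension, with equal and opposite forces P (no external load).
Compatibility of the two members (thermal + elastic change equal): (α₁ − α₂)ΔT = P·[1/(A₁E₁) + 1/(A₂E₂)].
|α₁ − α₂|·ΔT = 3.8×10⁻⁶ × 181 = 0.0006878.
1/(A₁E₁) + 1/(A₂E₂) = 1/(500×117×10³) + 1/(750×208×10³) = 2.35×10⁻⁸ N⁻¹.
P = 0.0006878 / 2.35×10⁻⁸ = 29260 N = 29.26 kN.

P ≈ 29.3 kN (compressive in the copper)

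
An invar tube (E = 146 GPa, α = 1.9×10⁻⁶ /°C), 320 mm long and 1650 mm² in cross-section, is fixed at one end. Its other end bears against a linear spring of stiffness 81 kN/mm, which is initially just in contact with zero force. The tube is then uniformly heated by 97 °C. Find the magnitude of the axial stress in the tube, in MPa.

σ ≈ 2.61 MPa (compressive)

If the spring were absent the tube would lengthen by αΔT L = 1.9×10⁻⁶ × 97 × 320 = 0.05898 mm.
Let P be the compressive force at the spring. The tube shortens elastically by PL/(AE) and the spring compresses by P/k; together these equal δ_free.
So P = δ_free / [L/(AE) + 1/k] = 0.05898 / [ 320/(1650×146×10³) + 1/(81×10³) ].
P = 0.05898 / 1.367×10⁻⁵ = 4313 N.
σ = P/A = 4313/1650 = 2.614 MPa.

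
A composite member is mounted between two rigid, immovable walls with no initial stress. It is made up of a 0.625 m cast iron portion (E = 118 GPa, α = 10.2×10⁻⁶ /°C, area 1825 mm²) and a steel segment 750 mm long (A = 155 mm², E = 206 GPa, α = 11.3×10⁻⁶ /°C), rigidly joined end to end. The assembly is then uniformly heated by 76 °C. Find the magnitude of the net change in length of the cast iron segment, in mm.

With the walls removed the bar would change length by δ_free = Σ αᵢΔT Lᵢ = 10.2×10⁻⁶×76×625 + 11.3×10⁻⁶×76×750 = 1.129 mm.
Since the ends are fixed, an axial force P builds up, equal in every segment, with P · Σ Lᵢ/(AᵢEᵢ) = δ_free.
The series flexibility is Σ Lᵢ/(AᵢEᵢ) = 625/(1825×118×10³) + 750/(155×206×10³) = 2.639×10⁻⁵ mm/N.
P = 1.129 / 2.639×10⁻⁵ = 42760 N = 42.76 kN, compressive.
For the cast iron segment, free thermal change = 10.2×10⁻⁶×76×625 = 0.4845 mm and elastic change from P = 42760×625/(1825×118×10³) = 0.1241 mm; these oppose, so the net change is 0.36 mm (segment lengthens).

|ΔL| ≈ 0.36 mm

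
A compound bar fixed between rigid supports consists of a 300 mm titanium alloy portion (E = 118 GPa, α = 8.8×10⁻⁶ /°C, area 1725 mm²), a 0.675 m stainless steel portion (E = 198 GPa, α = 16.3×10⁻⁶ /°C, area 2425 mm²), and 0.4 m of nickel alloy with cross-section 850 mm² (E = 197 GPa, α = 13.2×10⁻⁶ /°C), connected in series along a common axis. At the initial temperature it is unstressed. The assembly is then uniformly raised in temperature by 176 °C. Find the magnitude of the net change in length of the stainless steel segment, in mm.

|ΔL| ≈ 1.05 mm

Free thermal expansion of the whole bar: Σ αᵢΔT Lᵢ = 8.8×10⁻⁶×176×300 + 16.3×10⁻⁶×176×675 + 13.2×10⁻⁶×176×400 = 3.33 mm.
Since the ends are fixed, an axial force P builds up, equal in every segment, with P · Σ Lᵢ/(AᵢEᵢ) = δ_free.
The series flexibility is Σ Lᵢ/(AᵢEᵢ) = 300/(1725×118×10³) + 675/(2425×198×10³) + 400/(850×197×10³) = 5.268×10⁻⁶ mm/N.
Hence P = δ_free / Σ(L/AE) = 3.33/5.268×10⁻⁶ = 632.1 kN (compressive).
For the stainless steel segment, free thermal change = 16.3×10⁻⁶×176×675 = 1.936 mm and elastic change from P = 632100×675/(2425×198×10³) = 0.8887 mm; these oppose, so the net change is 1.05 mm (segment lengthens).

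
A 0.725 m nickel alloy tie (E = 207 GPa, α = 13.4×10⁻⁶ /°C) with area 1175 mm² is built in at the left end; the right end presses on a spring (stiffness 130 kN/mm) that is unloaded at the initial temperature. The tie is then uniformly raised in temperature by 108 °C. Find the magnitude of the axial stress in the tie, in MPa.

σ ≈ 83.7 MPa (compressive)

Free thermal expansion: δ_free = αΔT L = 13.4×10⁻⁶ × 108 × 725 = 1.049 mm.
Let P be the compressive force at the spring. The tie shortens elastically by PL/(AE) and the spring compresses by P/k; together these equal δ_free.
So P = δ_free / [L/(AE) + 1/k] = 1.049 / [ 725/(1175×207×10³) + 1/(130×10³) ].
P = 1.049 / 1.067×10⁻⁵ = 98310 N.
σ = P/A = 98310/1175 = 83.66 MPa.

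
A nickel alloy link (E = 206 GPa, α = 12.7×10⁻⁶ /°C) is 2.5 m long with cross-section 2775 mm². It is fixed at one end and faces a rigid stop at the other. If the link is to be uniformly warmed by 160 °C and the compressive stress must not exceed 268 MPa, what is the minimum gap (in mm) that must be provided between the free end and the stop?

g ≈ 1.83 mm

Free expansion if unrestrained: δ_free = αΔT L = 12.7×10⁻⁶ × 160 × 2500 = 5.08 mm.
At the allowable stress the elastic shortening the wall may impose is σL/E = 268 × 2500 / (206×10³) = 3.252 mm.
The gap must absorb the remainder: g_min = 5.08 − 3.252 = 1.828 mm.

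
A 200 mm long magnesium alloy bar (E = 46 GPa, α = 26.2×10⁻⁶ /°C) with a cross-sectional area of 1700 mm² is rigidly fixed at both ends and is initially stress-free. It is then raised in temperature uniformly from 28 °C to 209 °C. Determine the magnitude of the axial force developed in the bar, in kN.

With zero net strain, σ = E·αΔT = 46 GPa × 26.2×10⁻⁶ × 181 = 218.1 MPa.
Then P = σA = 218.1 × 1700 mm² = 370.8 kN, compressive.

P ≈ 371 kN (compressive)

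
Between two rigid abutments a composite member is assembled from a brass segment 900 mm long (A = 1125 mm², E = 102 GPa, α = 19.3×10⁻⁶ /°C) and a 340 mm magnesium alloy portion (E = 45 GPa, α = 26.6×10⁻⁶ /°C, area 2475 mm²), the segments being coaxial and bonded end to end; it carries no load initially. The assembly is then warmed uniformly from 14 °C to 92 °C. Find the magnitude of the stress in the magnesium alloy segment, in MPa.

Free thermal expansion of the whole bar: Σ αᵢΔT Lᵢ = 19.3×10⁻⁶×78×900 + 26.6×10⁻⁶×78×340 = 2.06 mm.
Since the ends are fixed, an axial force P builds up, equal in every segment, with P · Σ Lᵢ/(AᵢEᵢ) = δ_free.
Σ Lᵢ/(AᵢEᵢ) = 900/(1125×102×10³) + 340/(2475×45×10³) = 1.09×10⁻⁵ mm/N.
P = 2.06 / 1.09×10⁻⁵ = 189100 N = 189.1 kN, compressive.
σ_{magnesium alloy} = P / A = 189100 / 2475 = 76.4 MPa.

σ ≈ 76.4 MPa (compressive)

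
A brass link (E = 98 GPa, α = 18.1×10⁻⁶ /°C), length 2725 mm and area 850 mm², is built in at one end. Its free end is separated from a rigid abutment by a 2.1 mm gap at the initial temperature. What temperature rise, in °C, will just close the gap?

Contact occurs when the free expansion equals the gap: αΔT L = 2.1 mm.
ΔT = 2.1 / (18.1×10⁻⁶ × 2725) = 42.58 °C.

ΔT ≈ 42.6 °C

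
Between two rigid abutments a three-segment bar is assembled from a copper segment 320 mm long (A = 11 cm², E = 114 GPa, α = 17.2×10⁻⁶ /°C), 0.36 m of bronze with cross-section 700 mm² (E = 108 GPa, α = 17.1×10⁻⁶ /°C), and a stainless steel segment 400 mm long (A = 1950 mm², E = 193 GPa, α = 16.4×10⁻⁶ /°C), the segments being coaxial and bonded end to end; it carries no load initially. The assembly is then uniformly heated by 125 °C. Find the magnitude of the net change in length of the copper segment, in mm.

With the walls removed the bar would change length by δ_free = Σ αᵢΔT Lᵢ = 17.2×10⁻⁶×125×320 + 17.1×10⁻⁶×125×360 + 16.4×10⁻⁶×125×400 = 2.277 mm.
The walls prevent any net length change, so an axial force P (same in every segment) develops. Compatibility: P · Σ Lᵢ/(AᵢEᵢ) = δ_free.
Σ Lᵢ/(AᵢEᵢ) = 320/(1100×114×10³) + 360/(700×108×10³) + 400/(1950×193×10³) = 8.377×10⁻⁶ mm/N.
So P = 2.277 / 8.377×10⁻⁶ = 271.9 kN, compressive.
For the copper segment, free thermal change = 17.2×10⁻⁶×125×320 = 0.688 mm and elastic change from P = 271900×320/(1100×114×10³) = 0.6938 mm; these oppose, so the net change is 0.00582 mm (segment shortens).

|ΔL| ≈ 0.00582 mm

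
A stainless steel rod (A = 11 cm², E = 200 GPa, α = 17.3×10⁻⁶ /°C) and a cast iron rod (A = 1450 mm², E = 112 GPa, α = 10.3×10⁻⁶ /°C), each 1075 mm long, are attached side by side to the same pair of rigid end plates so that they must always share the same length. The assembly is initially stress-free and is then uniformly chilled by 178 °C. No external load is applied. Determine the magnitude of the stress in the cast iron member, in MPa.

σ ≈ 80.3 MPa (compressive)

The stainless steel has the larger α, so on cooling it would change length more than the cast iron if both were free. The rigid plates force a common final length, so the stainless steel is put into tension and the cast iron into compression, with equal and opposite forces P (no external load).
Equating the net (thermal + elastic) strains gives |α₁ − α₂|·ΔT = P·[1/(A₁E₁) + 1/(A₂E₂)].
|α₁ − α₂|·ΔT = 7×10⁻⁶ × 178 = 0.001246.
1/(A₁E₁) + 1/(A₂E₂) = 1/(1100×200×10³) + 1/(1450×112×10³) = 1.07×10⁻⁸ N⁻¹.
P = 0.001246 / 1.07×10⁻⁸ = 116400 N = 116.4 kN.
σ_{cast iron} = P/A₂ = 116400/1450 = 80.29 MPa, compressive.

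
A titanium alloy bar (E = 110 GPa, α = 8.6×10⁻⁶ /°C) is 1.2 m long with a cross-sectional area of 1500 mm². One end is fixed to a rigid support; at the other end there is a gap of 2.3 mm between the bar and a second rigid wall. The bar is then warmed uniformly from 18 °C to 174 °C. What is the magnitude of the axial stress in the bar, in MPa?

σ ≈ 0 MPa

Unrestrained expansion: δ_free = αΔT L = 8.6×10⁻⁶ × 156 × 1200 = 1.61 mm.
This is smaller than the 2.3 mm clearance, so the bar expands freely without reaching the stop — the stress is zero.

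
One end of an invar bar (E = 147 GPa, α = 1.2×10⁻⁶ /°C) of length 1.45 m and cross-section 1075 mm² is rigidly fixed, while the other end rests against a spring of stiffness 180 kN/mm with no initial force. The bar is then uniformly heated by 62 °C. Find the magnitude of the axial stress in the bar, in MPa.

σ ≈ 6.81 MPa (compressive)

If the spring were absent the bar would lengthen by αΔT L = 1.2×10⁻⁶ × 62 × 1450 = 0.1079 mm.
With a force P in the spring, the elastic change of the bar is PL/(AE) and that of the spring is P/k; compatibility requires their sum to equal δ_free.
P [ L/(AE) + 1/k ] = δ_free → P [ 1450/(1075×147×10³) + 1/(180×10³) ] = 0.1079.
P = 0.1079 / 1.473×10⁻⁵ = 7323 N.
σ = P/A = 7323/1075 = 6.812 MPa.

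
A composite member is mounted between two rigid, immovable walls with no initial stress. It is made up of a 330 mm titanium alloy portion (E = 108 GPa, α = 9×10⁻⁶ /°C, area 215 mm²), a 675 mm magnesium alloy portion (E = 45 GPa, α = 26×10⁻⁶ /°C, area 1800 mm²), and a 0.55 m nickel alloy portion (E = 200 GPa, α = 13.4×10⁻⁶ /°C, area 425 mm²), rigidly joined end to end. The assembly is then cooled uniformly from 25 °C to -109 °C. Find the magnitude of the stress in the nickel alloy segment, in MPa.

With the walls removed the bar would change length by δ_free = Σ αᵢΔT Lᵢ = 9×10⁻⁶×134×330 + 26×10⁻⁶×134×675 + 13.4×10⁻⁶×134×550 = 3.737 mm.
Since the ends are fixed, an axial force P builds up, equal in every segment, with P · Σ Lᵢ/(AᵢEᵢ) = δ_free.
Σ Lᵢ/(AᵢEᵢ) = 330/(215×108×10³) + 675/(1800×45×10³) + 550/(425×200×10³) = 2.902×10⁻⁵ mm/N.
So P = 3.737 / 2.902×10⁻⁵ = 128.8 kN, tensile.
σ_{nickel alloy} = P / A = 128800 / 425 = 303.1 MPa.

σ ≈ 303 MPa (tensile)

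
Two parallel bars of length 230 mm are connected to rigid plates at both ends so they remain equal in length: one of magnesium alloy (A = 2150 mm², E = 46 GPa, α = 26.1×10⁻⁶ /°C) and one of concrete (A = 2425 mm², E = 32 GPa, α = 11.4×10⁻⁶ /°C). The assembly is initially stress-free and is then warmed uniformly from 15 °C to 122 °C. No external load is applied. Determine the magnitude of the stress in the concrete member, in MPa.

σ ≈ 28.2 MPa (tensile)

Equilibrium of a rigid end plate with no external load gives equal and opposite internal forces ±P in the two members. Since α_{magnesium alloy} > α_{concrete}, heating drives the magnesium alloy into compression and the concrete into tension.
Compatibility of the two members (thermal + elastic change equal): (α₁ − α₂)ΔT = P·[1/(A₁E₁) + 1/(A₂E₂)].
|α₁ − α₂|·ΔT = 14.7×10⁻⁶ × 107 = 0.001573.
1/(A₁E₁) + 1/(A₂E₂) = 1/(2150×46×10³) + 1/(2425×32×10³) = 2.3×10⁻⁸ N⁻¹.
P = 0.001573 / 2.3×10⁻⁸ = 68390 N = 68.39 kN.
σ_{concrete} = P/A₂ = 68390/2425 = 28.2 MPa, tensile.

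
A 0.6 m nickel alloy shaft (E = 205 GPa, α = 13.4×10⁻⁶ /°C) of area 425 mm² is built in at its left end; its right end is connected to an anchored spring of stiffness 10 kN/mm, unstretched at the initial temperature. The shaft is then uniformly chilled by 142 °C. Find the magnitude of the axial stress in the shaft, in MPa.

σ ≈ 25.1 MPa (tensile)

If the spring were absent the shaft would shorten by αΔT L = 13.4×10⁻⁶ × 142 × 600 = 1.142 mm.
Let P be the tensile force in the spring. The shaft extends elastically by PL/(AE) and the spring stretches by P/k; together these equal δ_free.
So P = δ_free / [L/(AE) + 1/k] = 1.142 / [ 600/(425×205×10³) + 1/(10×10³) ].
P = 1.142 / 0.0001069 = 10680 N.
σ = P/A = 10680/425 = 25.13 MPa.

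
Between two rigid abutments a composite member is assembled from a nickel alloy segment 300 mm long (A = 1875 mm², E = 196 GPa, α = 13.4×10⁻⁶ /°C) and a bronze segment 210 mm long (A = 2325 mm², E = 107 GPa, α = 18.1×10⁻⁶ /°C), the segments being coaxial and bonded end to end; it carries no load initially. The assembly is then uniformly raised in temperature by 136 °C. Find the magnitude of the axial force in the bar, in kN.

P ≈ 641 kN (compressive)

Free thermal expansion of the whole bar: Σ αᵢΔT Lᵢ = 13.4×10⁻⁶×136×300 + 18.1×10⁻⁶×136×210 = 1.064 mm.
Since the ends are fixed, an axial force P builds up, equal in every segment, with P · Σ Lᵢ/(AᵢEᵢ) = δ_free.
The series flexibility is Σ Lᵢ/(AᵢEᵢ) = 300/(1875×196×10³) + 210/(2325×107×10³) = 1.66×10⁻⁶ mm/N.
Hence P = δ_free / Σ(L/AE) = 1.064/1.66×10⁻⁶ = 640.6 kN (compressive).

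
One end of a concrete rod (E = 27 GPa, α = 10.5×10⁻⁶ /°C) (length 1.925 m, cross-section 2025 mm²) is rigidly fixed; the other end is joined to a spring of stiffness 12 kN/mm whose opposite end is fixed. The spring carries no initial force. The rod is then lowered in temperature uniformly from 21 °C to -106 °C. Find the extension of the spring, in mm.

Free thermal contraction: δ_free = αΔT L = 10.5×10⁻⁶ × 127 × 1925 = 2.567 mm.
With a force P in the spring, the elastic change of the rod is PL/(AE) and that of the spring is P/k; compatibility requires their sum to equal δ_free.
P [ L/(AE) + 1/k ] = δ_free → P [ 1925/(2025×27×10³) + 1/(12×10³) ] = 2.567.
P = 2.567 / 0.0001185 = 21650 N.
Spring extension = P/k = 21650/(12×10³) = 1.805 mm.

δ ≈ 1.8 mm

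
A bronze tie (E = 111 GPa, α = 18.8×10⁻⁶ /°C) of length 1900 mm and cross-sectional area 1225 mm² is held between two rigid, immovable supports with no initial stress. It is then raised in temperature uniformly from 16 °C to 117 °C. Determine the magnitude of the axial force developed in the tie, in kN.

P ≈ 258 kN (compressive)

The ends cannot move, so σ = EαΔT = 111×10³ × 18.8×10⁻⁶ × 101 = 210.8 MPa.
Then P = σA = 210.8 × 1225 mm² = 258.2 kN, compressive.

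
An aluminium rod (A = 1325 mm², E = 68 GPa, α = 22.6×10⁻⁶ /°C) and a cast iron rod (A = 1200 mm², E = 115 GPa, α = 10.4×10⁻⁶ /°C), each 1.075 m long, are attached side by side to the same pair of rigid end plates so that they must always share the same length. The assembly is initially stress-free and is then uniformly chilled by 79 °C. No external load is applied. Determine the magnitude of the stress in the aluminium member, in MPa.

The aluminium has the larger α, so on cooling it would change length more than the cast iron if both were free. The rigid plates force a common final length, so the aluminium is put into tension and the cast iron into compression, with equal and opposite forces P (no external load).
Setting the final lengths equal and cancelling L: (α₁ − α₂)ΔT = P/(A₁E₁) + P/(A₂E₂).
|α₁ − α₂|·ΔT = 12.2×10⁻⁶ × 79 = 0.0009638.
1/(A₁E₁) + 1/(A₂E₂) = 1/(1325×68×10³) + 1/(1200×115×10³) = 1.835×10⁻⁸ N⁻¹.
So P = 0.0009638 / 1.835×10⁻⁸ = 52.54 kN.
σ_{aluminium} = P/A₁ = 52540/1325 = 39.65 MPa, tensile.

σ ≈ 39.7 MPa (tensile)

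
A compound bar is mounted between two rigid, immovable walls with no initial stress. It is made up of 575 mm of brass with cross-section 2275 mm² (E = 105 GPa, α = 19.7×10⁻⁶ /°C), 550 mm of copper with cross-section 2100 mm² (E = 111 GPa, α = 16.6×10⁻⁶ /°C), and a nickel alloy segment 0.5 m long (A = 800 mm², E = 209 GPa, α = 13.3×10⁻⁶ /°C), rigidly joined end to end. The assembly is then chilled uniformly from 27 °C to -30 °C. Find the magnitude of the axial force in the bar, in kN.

Free thermal contraction of the whole bar: Σ αᵢΔT Lᵢ = 19.7×10⁻⁶×57×575 + 16.6×10⁻⁶×57×550 + 13.3×10⁻⁶×57×500 = 1.545 mm.
The walls prevent any net length change, so an axial force P (same in every segment) develops. Compatibility: P · Σ Lᵢ/(AᵢEᵢ) = δ_free.
The series flexibility is Σ Lᵢ/(AᵢEᵢ) = 575/(2275×105×10³) + 550/(2100×111×10³) + 500/(800×209×10³) = 7.757×10⁻⁶ mm/N.
Hence P = δ_free / Σ(L/AE) = 1.545/7.757×10⁻⁶ = 199.2 kN (tensile).

P ≈ 199 kN (tensile)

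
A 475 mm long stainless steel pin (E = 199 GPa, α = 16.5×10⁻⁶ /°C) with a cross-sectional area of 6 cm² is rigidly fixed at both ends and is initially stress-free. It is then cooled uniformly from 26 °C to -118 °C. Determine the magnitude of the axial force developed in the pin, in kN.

P ≈ 284 kN (tensile)

Full restraint means ε = 0, so the stress is σ = EαΔT = 199×10³ × 16.5×10⁻⁶ × 144 = 472.8 MPa.
P = AEαΔT = 600 × 199×10³ × 16.5×10⁻⁶ × 144 = 283.7 kN (tensile).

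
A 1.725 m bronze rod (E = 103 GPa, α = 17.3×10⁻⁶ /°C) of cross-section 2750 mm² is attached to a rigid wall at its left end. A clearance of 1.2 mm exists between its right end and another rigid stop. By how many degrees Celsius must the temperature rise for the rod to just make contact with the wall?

Contact occurs when the free expansion equals the gap: αΔT L = 1.2 mm.
So ΔT = g/(αL) = 1.2/(17.3×10⁻⁶ × 1725) = 40.21 °C.

ΔT ≈ 40.2 °C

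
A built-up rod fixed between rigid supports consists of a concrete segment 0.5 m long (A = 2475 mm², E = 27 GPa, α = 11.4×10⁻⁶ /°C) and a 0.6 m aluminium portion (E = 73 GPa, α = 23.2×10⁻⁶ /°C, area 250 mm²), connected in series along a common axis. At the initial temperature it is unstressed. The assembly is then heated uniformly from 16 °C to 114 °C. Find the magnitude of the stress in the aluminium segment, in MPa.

With the walls removed the bar would change length by δ_free = Σ αᵢΔT Lᵢ = 11.4×10⁻⁶×98×500 + 23.2×10⁻⁶×98×600 = 1.923 mm.
Since the ends are fixed, an axial force P builds up, equal in every segment, with P · Σ Lᵢ/(AᵢEᵢ) = δ_free.
Σ Lᵢ/(AᵢEᵢ) = 500/(2475×27×10³) + 600/(250×73×10³) = 4.036×10⁻⁵ mm/N.
Hence P = δ_free / Σ(L/AE) = 1.923/4.036×10⁻⁵ = 47.64 kN (compressive).
σ_{aluminium} = P / A = 47640 / 250 = 190.6 MPa.

σ ≈ 191 MPa (compressive)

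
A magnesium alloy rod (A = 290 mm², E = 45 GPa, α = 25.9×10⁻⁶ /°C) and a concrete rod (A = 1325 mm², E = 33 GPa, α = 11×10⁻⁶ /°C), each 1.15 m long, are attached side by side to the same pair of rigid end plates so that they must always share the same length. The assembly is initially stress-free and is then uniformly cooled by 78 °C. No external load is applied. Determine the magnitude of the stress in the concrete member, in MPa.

σ ≈ 8.82 MPa (compressive)

The magnesium alloy has the larger α, so on cooling it would change length more than the concrete if both were free. The rigid plates force a common final length, so the magnesium alloy is put into tension and the concrete into compression, with equal and opposite forces P (no external load).
Equating the net (thermal + elastic) strains gives |α₁ − α₂|·ΔT = P·[1/(A₁E₁) + 1/(A₂E₂)].
|α₁ − α₂|·ΔT = 14.9×10⁻⁶ × 78 = 0.001162.
1/(A₁E₁) + 1/(A₂E₂) = 1/(290×45×10³) + 1/(1325×33×10³) = 9.95×10⁻⁸ N⁻¹.
P = 0.001162 / 9.95×10⁻⁸ = 11680 N = 11.68 kN.
σ_{concrete} = P/A₂ = 11680/1325 = 8.816 MPa, compressive.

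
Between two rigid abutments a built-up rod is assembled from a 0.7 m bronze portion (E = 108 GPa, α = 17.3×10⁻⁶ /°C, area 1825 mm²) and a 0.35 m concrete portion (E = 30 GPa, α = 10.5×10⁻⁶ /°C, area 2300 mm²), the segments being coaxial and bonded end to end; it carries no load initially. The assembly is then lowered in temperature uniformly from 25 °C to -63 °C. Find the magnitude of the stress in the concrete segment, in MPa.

If the supports were absent, the total length change would be Σ αᵢΔT Lᵢ = 17.3×10⁻⁶×88×700 + 10.5×10⁻⁶×88×350 = 1.389 mm.
The walls prevent any net length change, so an axial force P (same in every segment) develops. Compatibility: P · Σ Lᵢ/(AᵢEᵢ) = δ_free.
Σ Lᵢ/(AᵢEᵢ) = 700/(1825×108×10³) + 350/(2300×30×10³) = 8.624×10⁻⁶ mm/N.
Hence P = δ_free / Σ(L/AE) = 1.389/8.624×10⁻⁶ = 161.1 kN (tensile).
σ_{concrete} = P / A = 161100 / 2300 = 70.03 MPa.

σ ≈ 70 MPa (tensile)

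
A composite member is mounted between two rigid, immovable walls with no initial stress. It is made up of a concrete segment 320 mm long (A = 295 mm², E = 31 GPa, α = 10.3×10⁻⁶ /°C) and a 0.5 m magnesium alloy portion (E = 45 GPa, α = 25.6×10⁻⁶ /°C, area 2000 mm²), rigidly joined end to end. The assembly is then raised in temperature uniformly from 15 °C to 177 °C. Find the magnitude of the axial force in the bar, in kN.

If the supports were absent, the total length change would be Σ αᵢΔT Lᵢ = 10.3×10⁻⁶×162×320 + 25.6×10⁻⁶×162×500 = 2.608 mm.
The walls prevent any net length change, so an axial force P (same in every segment) develops. Compatibility: P · Σ Lᵢ/(AᵢEᵢ) = δ_free.
The series flexibility is Σ Lᵢ/(AᵢEᵢ) = 320/(295×31×10³) + 500/(2000×45×10³) = 4.055×10⁻⁵ mm/N.
Hence P = δ_free / Σ(L/AE) = 2.608/4.055×10⁻⁵ = 64.31 kN (compressive).

P ≈ 64.3 kN (compressive)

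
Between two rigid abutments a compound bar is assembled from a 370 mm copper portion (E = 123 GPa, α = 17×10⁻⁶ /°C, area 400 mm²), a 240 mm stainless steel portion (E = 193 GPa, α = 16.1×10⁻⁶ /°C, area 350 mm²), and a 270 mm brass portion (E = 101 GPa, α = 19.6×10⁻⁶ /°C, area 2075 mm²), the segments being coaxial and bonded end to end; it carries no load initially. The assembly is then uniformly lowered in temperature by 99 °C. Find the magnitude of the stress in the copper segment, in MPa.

σ ≈ 309 MPa (tensile)

If the supports were absent, the total length change would be Σ αᵢΔT Lᵢ = 17×10⁻⁶×99×370 + 16.1×10⁻⁶×99×240 + 19.6×10⁻⁶×99×270 = 1.529 mm.
The rigid supports impose zero overall length change; the single axial force P common to all segments must satisfy P Σ Lᵢ/(AᵢEᵢ) = δ_free.
The series flexibility is Σ Lᵢ/(AᵢEᵢ) = 370/(400×123×10³) + 240/(350×193×10³) + 270/(2075×101×10³) = 1.236×10⁻⁵ mm/N.
So P = 1.529 / 1.236×10⁻⁵ = 123.7 kN, tensile.
σ_{copper} = P / A = 123700 / 400 = 309.3 MPa.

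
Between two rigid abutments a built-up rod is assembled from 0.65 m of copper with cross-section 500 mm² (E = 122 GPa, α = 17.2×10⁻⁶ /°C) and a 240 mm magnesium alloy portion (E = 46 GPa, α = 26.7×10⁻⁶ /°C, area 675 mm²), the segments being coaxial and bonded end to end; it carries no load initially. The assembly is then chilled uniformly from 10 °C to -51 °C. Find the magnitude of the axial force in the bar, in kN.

Free thermal contraction of the whole bar: Σ αᵢΔT Lᵢ = 17.2×10⁻⁶×61×650 + 26.7×10⁻⁶×61×240 = 1.073 mm.
Since the ends are fixed, an axial force P builds up, equal in every segment, with P · Σ Lᵢ/(AᵢEᵢ) = δ_free.
The series flexibility is Σ Lᵢ/(AᵢEᵢ) = 650/(500×122×10³) + 240/(675×46×10³) = 1.839×10⁻⁵ mm/N.
Hence P = δ_free / Σ(L/AE) = 1.073/1.839×10⁻⁵ = 58.35 kN (tensile).

P ≈ 58.4 kN (tensile)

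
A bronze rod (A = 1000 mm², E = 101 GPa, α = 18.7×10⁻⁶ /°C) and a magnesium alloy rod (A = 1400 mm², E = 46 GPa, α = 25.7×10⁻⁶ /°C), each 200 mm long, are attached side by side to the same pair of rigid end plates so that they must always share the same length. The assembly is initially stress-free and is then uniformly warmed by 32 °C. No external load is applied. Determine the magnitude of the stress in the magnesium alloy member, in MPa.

Equilibrium of a rigid end plate with no external load gives equal and opposite internal forces ±P in the two members. Since α_{magnesium alloy} > α_{bronze}, heating drives the magnesium alloy into compression and the bronze into tension.
Equating the net (thermal + elastic) strains gives |α₁ − α₂|·ΔT = P·[1/(A₁E₁) + 1/(A₂E₂)].
|α₁ − α₂|·ΔT = 7×10⁻⁶ × 32 = 0.000224.
1/(A₁E₁) + 1/(A₂E₂) = 1/(1000×101×10³) + 1/(1400×46×10³) = 2.543×10⁻⁸ N⁻¹.
P = 0.000224 / 2.543×10⁻⁸ = 8809 N = 8.809 kN.
σ_{magnesium alloy} = P/A₂ = 8809/1400 = 6.292 MPa, compressive.

σ ≈ 6.29 MPa (compressive)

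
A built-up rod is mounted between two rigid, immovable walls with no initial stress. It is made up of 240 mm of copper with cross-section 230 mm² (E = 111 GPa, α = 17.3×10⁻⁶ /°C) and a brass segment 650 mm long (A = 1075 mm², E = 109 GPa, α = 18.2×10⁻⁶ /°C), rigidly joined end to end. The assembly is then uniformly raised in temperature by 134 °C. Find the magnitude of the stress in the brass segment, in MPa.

If the supports were absent, the total length change would be Σ αᵢΔT Lᵢ = 17.3×10⁻⁶×134×240 + 18.2×10⁻⁶×134×650 = 2.142 mm.
Since the ends are fixed, an axial force P builds up, equal in every segment, with P · Σ Lᵢ/(AᵢEᵢ) = δ_free.
The series flexibility is Σ Lᵢ/(AᵢEᵢ) = 240/(230×111×10³) + 650/(1075×109×10³) = 1.495×10⁻⁵ mm/N.
So P = 2.142 / 1.495×10⁻⁵ = 143.3 kN, compressive.
σ_{brass} = P / A = 143300 / 1075 = 133.3 MPa.

σ ≈ 133 MPa (compressive)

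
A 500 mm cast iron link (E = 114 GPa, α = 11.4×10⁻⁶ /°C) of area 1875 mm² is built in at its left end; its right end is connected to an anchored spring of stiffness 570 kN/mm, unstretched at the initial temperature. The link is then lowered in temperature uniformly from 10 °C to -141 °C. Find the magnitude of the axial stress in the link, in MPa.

σ ≈ 112 MPa (tensile)

The unrestrained thermal change is αΔT L = 11.4×10⁻⁶ × 151 × 500 = 0.8607 mm.
With a force P in the spring, the elastic change of the link is PL/(AE) and that of the spring is P/k; compatibility requires their sum to equal δ_free.
P [ L/(AE) + 1/k ] = δ_free → P [ 500/(1875×114×10³) + 1/(570×10³) ] = 0.8607.
P = 0.8607 / 4.094×10⁻⁶ = 210300 N.
σ = P/A = 210300/1875 = 112.1 MPa.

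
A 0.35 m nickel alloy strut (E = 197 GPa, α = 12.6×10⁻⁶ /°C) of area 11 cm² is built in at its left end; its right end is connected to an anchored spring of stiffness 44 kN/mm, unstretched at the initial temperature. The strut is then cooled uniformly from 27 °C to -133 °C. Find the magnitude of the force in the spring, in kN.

If the spring were absent the strut would shorten by αΔT L = 12.6×10⁻⁶ × 160 × 350 = 0.7056 mm.
With a force P in the spring, the elastic change of the strut is PL/(AE) and that of the spring is P/k; compatibility requires their sum to equal δ_free.
P [ L/(AE) + 1/k ] = δ_free → P [ 350/(1100×197×10³) + 1/(44×10³) ] = 0.7056.
P = 0.7056 / 2.434×10⁻⁵ = 28990 N.

P ≈ 29 kN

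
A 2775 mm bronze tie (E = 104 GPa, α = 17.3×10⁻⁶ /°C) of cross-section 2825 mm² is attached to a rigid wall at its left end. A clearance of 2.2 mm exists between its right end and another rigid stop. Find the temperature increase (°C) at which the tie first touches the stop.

The gap closes when αΔT L = 2.2 mm, since the tie is still unstressed at that instant.
So ΔT = g/(αL) = 2.2/(17.3×10⁻⁶ × 2775) = 45.83 °C.

ΔT ≈ 45.8 °C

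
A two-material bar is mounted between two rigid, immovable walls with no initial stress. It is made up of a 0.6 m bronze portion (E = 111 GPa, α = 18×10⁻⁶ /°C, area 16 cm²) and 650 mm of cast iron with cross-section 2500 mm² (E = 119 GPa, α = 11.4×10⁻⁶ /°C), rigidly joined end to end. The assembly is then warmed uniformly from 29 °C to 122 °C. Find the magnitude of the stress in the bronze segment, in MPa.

With the walls removed the bar would change length by δ_free = Σ αᵢΔT Lᵢ = 18×10⁻⁶×93×600 + 11.4×10⁻⁶×93×650 = 1.694 mm.
The walls prevent any net length change, so an axial force P (same in every segment) develops. Compatibility: P · Σ Lᵢ/(AᵢEᵢ) = δ_free.
Σ Lᵢ/(AᵢEᵢ) = 600/(1600×111×10³) + 650/(2500×119×10³) = 5.563×10⁻⁶ mm/N.
So P = 1.694 / 5.563×10⁻⁶ = 304.4 kN, compressive.
σ_{bronze} = P / A = 304400 / 1600 = 190.3 MPa.

σ ≈ 190 MPa (compressive)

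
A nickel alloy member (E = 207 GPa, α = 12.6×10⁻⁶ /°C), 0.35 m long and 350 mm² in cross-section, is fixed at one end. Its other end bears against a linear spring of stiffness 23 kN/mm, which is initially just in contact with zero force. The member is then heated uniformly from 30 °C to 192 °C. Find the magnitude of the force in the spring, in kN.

Free thermal expansion: δ_free = αΔT L = 12.6×10⁻⁶ × 162 × 350 = 0.7144 mm.
Let P be the compressive force at the spring. The member shortens elastically by PL/(AE) and the spring compresses by P/k; together these equal δ_free.
So P = δ_free / [L/(AE) + 1/k] = 0.7144 / [ 350/(350×207×10³) + 1/(23×10³) ].
P = 0.7144 / 4.831×10⁻⁵ = 14790 N.

P ≈ 14.8 kN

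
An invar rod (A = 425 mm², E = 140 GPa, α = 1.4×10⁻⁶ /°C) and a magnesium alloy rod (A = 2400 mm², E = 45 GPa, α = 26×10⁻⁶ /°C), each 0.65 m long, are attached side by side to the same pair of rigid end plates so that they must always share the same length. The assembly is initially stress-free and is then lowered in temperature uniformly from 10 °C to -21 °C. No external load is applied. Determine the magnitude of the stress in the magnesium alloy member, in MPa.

σ ≈ 12.2 MPa (tensile)

The magnesium alloy has the larger α, so on cooling it would change length more than the invar if both were free. The rigid plates force a common final length, so the magnesium alloy is put into tension and the invar into compression, with equal and opposite forces P (no external load).
Equating the net (thermal + elastic) strains gives |α₁ − α₂|·ΔT = P·[1/(A₁E₁) + 1/(A₂E₂)].
|α₁ − α₂|·ΔT = 24.6×10⁻⁶ × 31 = 0.0007626.
1/(A₁E₁) + 1/(A₂E₂) = 1/(425×140×10³) + 1/(2400×45×10³) = 2.607×10⁻⁸ N⁻¹.
So P = 0.0007626 / 2.607×10⁻⁸ = 29.26 kN.
σ_{magnesium alloy} = P/A₂ = 29260/2400 = 12.19 MPa, tensile.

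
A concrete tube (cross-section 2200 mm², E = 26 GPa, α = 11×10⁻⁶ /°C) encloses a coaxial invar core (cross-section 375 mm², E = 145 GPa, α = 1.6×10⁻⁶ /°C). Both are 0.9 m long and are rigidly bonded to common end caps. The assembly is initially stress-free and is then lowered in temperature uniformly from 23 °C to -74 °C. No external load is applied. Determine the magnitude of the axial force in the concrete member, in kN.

The concrete has the larger α, so on cooling it would change length more than the invar if both were free. The rigid plates force a common final length, so the concrete is put into tension and the invar into compression, with equal and opposite forces P (no external load).
Equating the net (thermal + elastic) strains gives |α₁ − α₂|·ΔT = P·[1/(A₁E₁) + 1/(A₂E₂)].
|α₁ − α₂|·ΔT = 9.4×10⁻⁶ × 97 = 0.0009118.
1/(A₁E₁) + 1/(A₂E₂) = 1/(2200×26×10³) + 1/(375×145×10³) = 3.587×10⁻⁸ N⁻¹.
So P = 0.0009118 / 3.587×10⁻⁸ = 25.42 kN.

P ≈ 25.4 kN (tensile in the concrete)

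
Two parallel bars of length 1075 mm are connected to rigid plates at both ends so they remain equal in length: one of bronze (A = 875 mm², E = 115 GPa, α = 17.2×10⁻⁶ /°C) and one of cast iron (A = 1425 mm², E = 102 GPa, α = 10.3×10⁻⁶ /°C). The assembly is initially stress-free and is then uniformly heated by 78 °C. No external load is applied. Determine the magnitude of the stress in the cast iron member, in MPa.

σ ≈ 22.5 MPa (tensile)

Equilibrium of a rigid end plate with no external load gives equal and opposite internal forces ±P in the two members. Since α_{bronze} > α_{cast iron}, heating drives the bronze into compression and the cast iron into tension.
Compatibility of the two members (thermal + elastic change equal): (α₁ − α₂)ΔT = P·[1/(A₁E₁) + 1/(A₂E₂)].
|α₁ − α₂|·ΔT = 6.9×10⁻⁶ × 78 = 0.0005382.
1/(A₁E₁) + 1/(A₂E₂) = 1/(875×115×10³) + 1/(1425×102×10³) = 1.682×10⁻⁸ N⁻¹.
So P = 0.0005382 / 1.682×10⁻⁸ = 32 kN.
σ_{cast iron} = P/A₂ = 32000/1425 = 22.46 MPa, tensile.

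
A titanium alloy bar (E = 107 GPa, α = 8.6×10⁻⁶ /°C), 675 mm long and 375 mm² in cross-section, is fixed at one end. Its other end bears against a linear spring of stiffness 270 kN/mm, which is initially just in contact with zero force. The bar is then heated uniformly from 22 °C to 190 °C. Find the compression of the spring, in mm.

δ ≈ 0.176 mm

The unrestrained thermal change is αΔT L = 8.6×10⁻⁶ × 168 × 675 = 0.9752 mm.
With a force P in the spring, the elastic change of the bar is PL/(AE) and that of the spring is P/k; compatibility requires their sum to equal δ_free.
So P = δ_free / [L/(AE) + 1/k] = 0.9752 / [ 675/(375×107×10³) + 1/(270×10³) ].
P = 0.9752 / 2.053×10⁻⁵ = 47510 N.
Spring compression = P/k = 47510/(270×10³) = 0.176 mm.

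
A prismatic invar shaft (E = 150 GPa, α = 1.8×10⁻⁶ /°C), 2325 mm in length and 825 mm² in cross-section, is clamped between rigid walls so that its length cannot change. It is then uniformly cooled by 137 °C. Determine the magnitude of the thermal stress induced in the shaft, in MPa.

The supports are rigid, so the total axial strain is zero. The restrained thermal strain is ε = αΔT = 1.8×10⁻⁶ × 137 = 246.6×10⁻⁶.
σ = EαΔT = 150×10³ × 1.8×10⁻⁶ × 137 = 36.99 MPa (tensile; the shaft is trying to contract).

σ ≈ 37 MPa (tensile)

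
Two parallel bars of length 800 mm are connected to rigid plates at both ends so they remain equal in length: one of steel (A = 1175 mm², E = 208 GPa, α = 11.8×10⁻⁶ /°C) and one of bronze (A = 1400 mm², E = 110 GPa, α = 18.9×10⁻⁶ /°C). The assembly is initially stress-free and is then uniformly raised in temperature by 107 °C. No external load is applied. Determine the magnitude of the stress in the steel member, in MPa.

The bronze has the larger α, so on heating it would change length more than the steel if both were free. The rigid plates force a common final length, so the bronze is put into compression and the steel into tension, with equal and opposite forces P (no external load).
Equating the net (thermal + elastic) strains gives |α₁ − α₂|·ΔT = P·[1/(A₁E₁) + 1/(A₂E₂)].
|α₁ − α₂|·ΔT = 7.1×10⁻⁶ × 107 = 0.0007597.
1/(A₁E₁) + 1/(A₂E₂) = 1/(1175×208×10³) + 1/(1400×110×10³) = 1.059×10⁻⁸ N⁻¹.
P = 0.0007597 / 1.059×10⁻⁸ = 71770 N = 71.77 kN.
σ_{steel} = P/A₁ = 71770/1175 = 61.08 MPa, tensile.

σ ≈ 61.1 MPa (tensile)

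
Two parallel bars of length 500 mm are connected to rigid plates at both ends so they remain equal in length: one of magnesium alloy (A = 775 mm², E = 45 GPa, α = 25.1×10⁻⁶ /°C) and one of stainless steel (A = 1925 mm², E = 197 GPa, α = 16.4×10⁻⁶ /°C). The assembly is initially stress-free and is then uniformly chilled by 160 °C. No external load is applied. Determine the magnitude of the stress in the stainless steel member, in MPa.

σ ≈ 23.1 MPa (compressive)

The magnesium alloy has the larger α, so on cooling it would change length more than the stainless steel if both were free. The rigid plates force a common final length, so the magnesium alloy is put into tension and the stainless steel into compression, with equal and opposite forces P (no external load).
Compatibility of the two members (thermal + elastic change equal): (α₁ − α₂)ΔT = P·[1/(A₁E₁) + 1/(A₂E₂)].
|α₁ − α₂|·ΔT = 8.7×10⁻⁶ × 160 = 0.001392.
1/(A₁E₁) + 1/(A₂E₂) = 1/(775×45×10³) + 1/(1925×197×10³) = 3.131×10⁻⁸ N⁻¹.
P = 0.001392 / 3.131×10⁻⁸ = 44460 N = 44.46 kN.
σ_{stainless steel} = P/A₂ = 44460/1925 = 23.09 MPa, compressive.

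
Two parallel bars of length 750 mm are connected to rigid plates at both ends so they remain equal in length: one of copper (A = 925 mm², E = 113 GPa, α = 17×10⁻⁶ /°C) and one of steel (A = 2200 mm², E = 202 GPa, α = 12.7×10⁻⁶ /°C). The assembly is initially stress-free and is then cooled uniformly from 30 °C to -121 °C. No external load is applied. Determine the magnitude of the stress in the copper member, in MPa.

The copper has the larger α, so on cooling it would change length more than the steel if both were free. The rigid plates force a common final length, so the copper is put into tension and the steel into compression, with equal and opposite forces P (no external load).
Equating the net (thermal + elastic) strains gives |α₁ − α₂|·ΔT = P·[1/(A₁E₁) + 1/(A₂E₂)].
|α₁ − α₂|·ΔT = 4.3×10⁻⁶ × 151 = 0.0006493.
1/(A₁E₁) + 1/(A₂E₂) = 1/(925×113×10³) + 1/(2200×202×10³) = 1.182×10⁻⁸ N⁻¹.
So P = 0.0006493 / 1.182×10⁻⁸ = 54.94 kN.
σ_{copper} = P/A₁ = 54940/925 = 59.4 MPa, tensile.

σ ≈ 59.4 MPa (tensile)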